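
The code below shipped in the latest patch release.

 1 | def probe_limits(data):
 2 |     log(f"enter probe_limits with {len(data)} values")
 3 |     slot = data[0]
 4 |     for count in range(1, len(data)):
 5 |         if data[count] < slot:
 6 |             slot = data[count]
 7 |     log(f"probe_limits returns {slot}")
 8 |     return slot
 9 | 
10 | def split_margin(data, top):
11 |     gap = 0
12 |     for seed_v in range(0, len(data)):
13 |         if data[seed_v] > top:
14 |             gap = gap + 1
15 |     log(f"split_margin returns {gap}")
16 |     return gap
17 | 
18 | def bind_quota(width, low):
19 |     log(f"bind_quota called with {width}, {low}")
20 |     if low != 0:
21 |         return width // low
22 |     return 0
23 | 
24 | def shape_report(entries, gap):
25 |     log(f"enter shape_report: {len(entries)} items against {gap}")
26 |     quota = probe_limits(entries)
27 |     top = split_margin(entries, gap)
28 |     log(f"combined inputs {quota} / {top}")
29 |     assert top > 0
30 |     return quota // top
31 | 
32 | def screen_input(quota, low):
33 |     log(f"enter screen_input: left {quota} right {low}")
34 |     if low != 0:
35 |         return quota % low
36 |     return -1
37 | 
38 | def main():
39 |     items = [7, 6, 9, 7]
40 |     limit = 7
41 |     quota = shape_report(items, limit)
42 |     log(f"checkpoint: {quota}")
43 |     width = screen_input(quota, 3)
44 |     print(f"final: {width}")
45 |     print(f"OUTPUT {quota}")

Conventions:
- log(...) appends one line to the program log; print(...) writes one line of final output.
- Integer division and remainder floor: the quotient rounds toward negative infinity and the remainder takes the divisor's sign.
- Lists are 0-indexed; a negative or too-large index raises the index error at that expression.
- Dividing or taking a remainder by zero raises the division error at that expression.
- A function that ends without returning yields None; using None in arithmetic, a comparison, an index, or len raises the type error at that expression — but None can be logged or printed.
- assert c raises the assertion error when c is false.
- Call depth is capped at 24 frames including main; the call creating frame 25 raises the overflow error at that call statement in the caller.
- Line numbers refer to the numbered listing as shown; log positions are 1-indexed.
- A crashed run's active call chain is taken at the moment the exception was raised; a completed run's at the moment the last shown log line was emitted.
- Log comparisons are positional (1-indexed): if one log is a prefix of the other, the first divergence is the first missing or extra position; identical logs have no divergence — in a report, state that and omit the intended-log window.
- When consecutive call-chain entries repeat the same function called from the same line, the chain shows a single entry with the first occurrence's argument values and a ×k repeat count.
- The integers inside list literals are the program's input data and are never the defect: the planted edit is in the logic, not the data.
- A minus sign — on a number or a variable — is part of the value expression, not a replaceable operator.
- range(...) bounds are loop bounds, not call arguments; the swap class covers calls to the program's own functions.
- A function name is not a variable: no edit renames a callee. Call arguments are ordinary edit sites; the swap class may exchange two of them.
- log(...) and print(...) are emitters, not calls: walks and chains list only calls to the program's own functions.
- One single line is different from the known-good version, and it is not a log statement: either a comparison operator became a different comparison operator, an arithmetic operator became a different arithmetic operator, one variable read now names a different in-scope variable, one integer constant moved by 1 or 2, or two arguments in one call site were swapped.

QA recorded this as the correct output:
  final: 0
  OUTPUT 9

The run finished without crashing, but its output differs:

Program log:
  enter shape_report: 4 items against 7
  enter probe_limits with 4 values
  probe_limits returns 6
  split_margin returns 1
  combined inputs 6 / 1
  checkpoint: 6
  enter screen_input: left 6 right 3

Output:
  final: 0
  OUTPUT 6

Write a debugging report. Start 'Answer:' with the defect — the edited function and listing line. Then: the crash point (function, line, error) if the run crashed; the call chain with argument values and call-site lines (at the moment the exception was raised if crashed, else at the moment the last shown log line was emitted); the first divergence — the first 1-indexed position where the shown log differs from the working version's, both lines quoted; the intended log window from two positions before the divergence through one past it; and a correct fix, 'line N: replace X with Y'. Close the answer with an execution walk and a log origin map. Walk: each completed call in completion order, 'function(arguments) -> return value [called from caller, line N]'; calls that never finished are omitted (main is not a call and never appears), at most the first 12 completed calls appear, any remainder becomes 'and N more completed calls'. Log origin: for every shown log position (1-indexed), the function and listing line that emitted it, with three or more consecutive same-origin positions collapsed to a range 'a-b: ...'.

Answer: the defect is in probe_limits at line 5.
Key fact: Position 3 is the first bad log line: 'probe_limits returns 6' should read 'probe_limits returns 9'.
Call chain: main -> screen_input(6, 3) (called at line 43).
First divergence: position 3; shown 'probe_limits returns 6' vs intended 'probe_limits returns 9'.
Intended log window:
  1: enter shape_report: 4 items against 7
  2: enter probe_limits with 4 values
  3: probe_limits returns 9
  4: split_margin returns 1
Execution walk:
  probe_limits([7, 6, 9, 7]) -> 6  [called from shape_report, line 26]
  split_margin([7, 6, 9, 7], 7) -> 1  [called from shape_report, line 27]
  shape_report([7, 6, 9, 7], 7) -> 6  [called from main, line 41]
  screen_input(6, 3) -> 0  [called from main, line 43]
Origin of each log line:
  1: from shape_report, line 25
  2: from probe_limits, line 2
  3: from probe_limits, line 7
  4: from split_margin, line 15
  5: from shape_report, line 28
  6: from main, line 42
  7: from screen_input, line 33
A correct fix: line 5: replace `<` with `>`.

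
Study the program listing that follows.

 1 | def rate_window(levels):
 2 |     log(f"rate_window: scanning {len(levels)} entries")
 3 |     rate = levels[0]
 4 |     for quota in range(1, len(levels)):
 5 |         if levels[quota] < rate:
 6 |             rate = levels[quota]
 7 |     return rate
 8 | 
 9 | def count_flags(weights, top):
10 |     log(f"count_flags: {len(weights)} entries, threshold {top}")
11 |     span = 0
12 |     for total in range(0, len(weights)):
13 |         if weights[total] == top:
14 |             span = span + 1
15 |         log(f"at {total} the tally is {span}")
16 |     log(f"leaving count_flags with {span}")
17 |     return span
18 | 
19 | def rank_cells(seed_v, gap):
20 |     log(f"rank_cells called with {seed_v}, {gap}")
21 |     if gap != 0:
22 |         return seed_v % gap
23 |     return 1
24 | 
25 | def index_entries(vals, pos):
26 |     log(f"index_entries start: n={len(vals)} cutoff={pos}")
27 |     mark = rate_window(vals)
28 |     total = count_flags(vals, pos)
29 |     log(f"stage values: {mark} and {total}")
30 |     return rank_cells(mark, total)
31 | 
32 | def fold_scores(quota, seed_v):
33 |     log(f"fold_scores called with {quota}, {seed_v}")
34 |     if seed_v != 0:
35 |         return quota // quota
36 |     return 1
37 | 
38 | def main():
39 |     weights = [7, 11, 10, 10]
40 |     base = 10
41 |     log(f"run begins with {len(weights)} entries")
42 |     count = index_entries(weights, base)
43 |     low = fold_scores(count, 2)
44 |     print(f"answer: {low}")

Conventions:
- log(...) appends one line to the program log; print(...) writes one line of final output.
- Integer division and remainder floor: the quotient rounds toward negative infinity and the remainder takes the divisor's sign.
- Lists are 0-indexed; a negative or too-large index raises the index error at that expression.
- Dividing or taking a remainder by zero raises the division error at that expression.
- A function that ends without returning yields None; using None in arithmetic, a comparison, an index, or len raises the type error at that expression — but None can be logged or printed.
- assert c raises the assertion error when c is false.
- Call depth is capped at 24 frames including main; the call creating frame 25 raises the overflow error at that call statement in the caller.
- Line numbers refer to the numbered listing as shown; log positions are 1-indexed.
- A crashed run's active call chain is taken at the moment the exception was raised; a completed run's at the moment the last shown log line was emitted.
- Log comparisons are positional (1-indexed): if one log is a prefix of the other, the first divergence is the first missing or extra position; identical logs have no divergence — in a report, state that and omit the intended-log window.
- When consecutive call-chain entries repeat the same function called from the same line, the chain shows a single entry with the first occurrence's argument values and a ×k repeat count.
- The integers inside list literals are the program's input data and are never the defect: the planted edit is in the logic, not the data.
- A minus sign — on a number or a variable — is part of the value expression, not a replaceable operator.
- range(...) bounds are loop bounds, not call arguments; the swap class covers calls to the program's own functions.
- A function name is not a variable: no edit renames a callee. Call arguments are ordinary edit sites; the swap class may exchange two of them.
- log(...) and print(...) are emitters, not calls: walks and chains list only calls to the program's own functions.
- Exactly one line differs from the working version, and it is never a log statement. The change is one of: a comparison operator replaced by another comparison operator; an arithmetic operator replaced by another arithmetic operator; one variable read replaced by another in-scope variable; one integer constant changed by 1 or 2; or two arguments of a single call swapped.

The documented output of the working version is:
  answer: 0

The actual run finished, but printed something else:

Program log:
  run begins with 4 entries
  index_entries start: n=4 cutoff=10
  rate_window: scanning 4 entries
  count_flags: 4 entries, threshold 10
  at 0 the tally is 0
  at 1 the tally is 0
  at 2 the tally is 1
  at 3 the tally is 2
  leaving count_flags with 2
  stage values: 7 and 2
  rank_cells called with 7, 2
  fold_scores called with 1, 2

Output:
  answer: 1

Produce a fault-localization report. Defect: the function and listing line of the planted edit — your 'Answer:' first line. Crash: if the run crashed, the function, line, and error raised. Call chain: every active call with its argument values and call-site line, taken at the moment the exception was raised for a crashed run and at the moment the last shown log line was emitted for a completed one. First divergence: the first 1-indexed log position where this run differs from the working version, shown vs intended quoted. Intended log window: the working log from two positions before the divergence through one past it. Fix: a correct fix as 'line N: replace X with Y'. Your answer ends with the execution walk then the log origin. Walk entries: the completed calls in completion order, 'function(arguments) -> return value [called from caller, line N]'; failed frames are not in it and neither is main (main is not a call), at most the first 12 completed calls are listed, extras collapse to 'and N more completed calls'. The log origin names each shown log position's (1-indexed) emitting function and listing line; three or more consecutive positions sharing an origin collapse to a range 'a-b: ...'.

Answer: the defect is in fold_scores at line 35.
The tell: The logs agree in full; only the final output differs.
Call chain: main -> fold_scores(1, 2) (called at line 43).
First divergence: none (the log streams are identical).
Execution walk:
  rate_window([7, 11, 10, 10]) -> 7  [called from index_entries, line 27]
  count_flags([7, 11, 10, 10], 10) -> 2  [called from index_entries, line 28]
  rank_cells(7, 2) -> 1  [called from index_entries, line 30]
  index_entries([7, 11, 10, 10], 10) -> 1  [called from main, line 42]
  fold_scores(1, 2) -> 1  [called from main, line 43]
Log origins:
  1: logged in main at line 41
  2: logged in index_entries at line 26
  3: logged in rate_window at line 2
  4: logged in count_flags at line 10
  5-8: logged in count_flags at line 15
  9: logged in count_flags at line 16
  10: logged in index_entries at line 29
  11: logged in rank_cells at line 20
  12: logged in fold_scores at line 33
A correct fix: line 35: replace `quota // quota` with `quota // seed_v`.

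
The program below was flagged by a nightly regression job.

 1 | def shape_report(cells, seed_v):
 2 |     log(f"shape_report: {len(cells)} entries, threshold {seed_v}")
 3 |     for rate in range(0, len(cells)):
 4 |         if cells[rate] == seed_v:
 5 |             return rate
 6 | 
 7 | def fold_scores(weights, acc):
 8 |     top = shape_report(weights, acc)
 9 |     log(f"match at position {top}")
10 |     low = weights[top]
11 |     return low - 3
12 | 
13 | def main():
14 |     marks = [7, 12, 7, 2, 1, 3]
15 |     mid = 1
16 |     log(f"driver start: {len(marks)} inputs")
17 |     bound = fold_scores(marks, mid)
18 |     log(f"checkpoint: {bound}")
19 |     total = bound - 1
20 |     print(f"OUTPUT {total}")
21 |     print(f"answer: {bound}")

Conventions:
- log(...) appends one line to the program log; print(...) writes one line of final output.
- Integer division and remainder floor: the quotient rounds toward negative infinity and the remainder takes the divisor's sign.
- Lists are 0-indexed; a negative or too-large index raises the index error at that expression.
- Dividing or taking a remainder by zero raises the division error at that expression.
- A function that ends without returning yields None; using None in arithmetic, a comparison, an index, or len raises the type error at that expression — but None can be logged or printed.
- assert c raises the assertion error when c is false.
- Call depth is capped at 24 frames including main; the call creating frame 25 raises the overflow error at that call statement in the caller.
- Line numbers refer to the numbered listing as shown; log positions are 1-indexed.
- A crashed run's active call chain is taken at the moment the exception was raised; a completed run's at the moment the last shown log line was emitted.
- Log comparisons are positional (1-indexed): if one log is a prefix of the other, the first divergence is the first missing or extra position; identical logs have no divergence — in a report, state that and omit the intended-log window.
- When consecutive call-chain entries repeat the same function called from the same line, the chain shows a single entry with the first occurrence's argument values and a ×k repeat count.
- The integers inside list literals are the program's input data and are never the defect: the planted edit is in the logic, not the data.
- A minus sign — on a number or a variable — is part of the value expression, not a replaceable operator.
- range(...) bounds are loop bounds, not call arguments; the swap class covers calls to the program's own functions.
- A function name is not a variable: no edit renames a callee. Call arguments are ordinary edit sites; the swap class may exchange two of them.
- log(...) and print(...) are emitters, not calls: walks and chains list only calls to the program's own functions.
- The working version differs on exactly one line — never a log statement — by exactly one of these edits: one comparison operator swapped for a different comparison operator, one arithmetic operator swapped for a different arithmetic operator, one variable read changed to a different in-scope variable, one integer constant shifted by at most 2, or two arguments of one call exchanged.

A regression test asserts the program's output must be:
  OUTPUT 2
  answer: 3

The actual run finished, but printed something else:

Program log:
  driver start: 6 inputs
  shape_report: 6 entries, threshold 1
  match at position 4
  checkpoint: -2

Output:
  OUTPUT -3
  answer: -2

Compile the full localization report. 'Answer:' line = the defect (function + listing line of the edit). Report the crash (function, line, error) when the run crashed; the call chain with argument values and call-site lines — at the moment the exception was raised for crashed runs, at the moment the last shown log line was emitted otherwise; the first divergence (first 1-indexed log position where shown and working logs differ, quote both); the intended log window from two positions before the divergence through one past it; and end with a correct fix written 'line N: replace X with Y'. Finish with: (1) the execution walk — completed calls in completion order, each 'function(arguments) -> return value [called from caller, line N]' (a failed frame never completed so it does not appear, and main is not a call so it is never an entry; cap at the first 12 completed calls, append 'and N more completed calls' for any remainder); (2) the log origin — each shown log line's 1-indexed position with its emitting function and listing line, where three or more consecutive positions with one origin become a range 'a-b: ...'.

Answer: the defect is in fold_scores at line 11.
Key observation: The earliest visible damage is log position 4 — 'checkpoint: -2' rather than the intended 'checkpoint: 3'.
Call chain: main.
First divergence: position 4; shown 'checkpoint: -2' vs intended 'checkpoint: 3'.
Intended log window:
  2: shape_report: 6 entries, threshold 1
  3: match at position 4
  4: checkpoint: 3
Execution walk:
  shape_report([7, 12, 7, 2, 1, 3], 1) -> 4  [called from fold_scores, line 8]
  fold_scores([7, 12, 7, 2, 1, 3], 1) -> -2  [called from main, line 17]
Log origin:
  1: logged in main at line 16
  2: logged in shape_report at line 2
  3: logged in fold_scores at line 9
  4: logged in main at line 18
A correct fix: line 11: replace `-` with `*`.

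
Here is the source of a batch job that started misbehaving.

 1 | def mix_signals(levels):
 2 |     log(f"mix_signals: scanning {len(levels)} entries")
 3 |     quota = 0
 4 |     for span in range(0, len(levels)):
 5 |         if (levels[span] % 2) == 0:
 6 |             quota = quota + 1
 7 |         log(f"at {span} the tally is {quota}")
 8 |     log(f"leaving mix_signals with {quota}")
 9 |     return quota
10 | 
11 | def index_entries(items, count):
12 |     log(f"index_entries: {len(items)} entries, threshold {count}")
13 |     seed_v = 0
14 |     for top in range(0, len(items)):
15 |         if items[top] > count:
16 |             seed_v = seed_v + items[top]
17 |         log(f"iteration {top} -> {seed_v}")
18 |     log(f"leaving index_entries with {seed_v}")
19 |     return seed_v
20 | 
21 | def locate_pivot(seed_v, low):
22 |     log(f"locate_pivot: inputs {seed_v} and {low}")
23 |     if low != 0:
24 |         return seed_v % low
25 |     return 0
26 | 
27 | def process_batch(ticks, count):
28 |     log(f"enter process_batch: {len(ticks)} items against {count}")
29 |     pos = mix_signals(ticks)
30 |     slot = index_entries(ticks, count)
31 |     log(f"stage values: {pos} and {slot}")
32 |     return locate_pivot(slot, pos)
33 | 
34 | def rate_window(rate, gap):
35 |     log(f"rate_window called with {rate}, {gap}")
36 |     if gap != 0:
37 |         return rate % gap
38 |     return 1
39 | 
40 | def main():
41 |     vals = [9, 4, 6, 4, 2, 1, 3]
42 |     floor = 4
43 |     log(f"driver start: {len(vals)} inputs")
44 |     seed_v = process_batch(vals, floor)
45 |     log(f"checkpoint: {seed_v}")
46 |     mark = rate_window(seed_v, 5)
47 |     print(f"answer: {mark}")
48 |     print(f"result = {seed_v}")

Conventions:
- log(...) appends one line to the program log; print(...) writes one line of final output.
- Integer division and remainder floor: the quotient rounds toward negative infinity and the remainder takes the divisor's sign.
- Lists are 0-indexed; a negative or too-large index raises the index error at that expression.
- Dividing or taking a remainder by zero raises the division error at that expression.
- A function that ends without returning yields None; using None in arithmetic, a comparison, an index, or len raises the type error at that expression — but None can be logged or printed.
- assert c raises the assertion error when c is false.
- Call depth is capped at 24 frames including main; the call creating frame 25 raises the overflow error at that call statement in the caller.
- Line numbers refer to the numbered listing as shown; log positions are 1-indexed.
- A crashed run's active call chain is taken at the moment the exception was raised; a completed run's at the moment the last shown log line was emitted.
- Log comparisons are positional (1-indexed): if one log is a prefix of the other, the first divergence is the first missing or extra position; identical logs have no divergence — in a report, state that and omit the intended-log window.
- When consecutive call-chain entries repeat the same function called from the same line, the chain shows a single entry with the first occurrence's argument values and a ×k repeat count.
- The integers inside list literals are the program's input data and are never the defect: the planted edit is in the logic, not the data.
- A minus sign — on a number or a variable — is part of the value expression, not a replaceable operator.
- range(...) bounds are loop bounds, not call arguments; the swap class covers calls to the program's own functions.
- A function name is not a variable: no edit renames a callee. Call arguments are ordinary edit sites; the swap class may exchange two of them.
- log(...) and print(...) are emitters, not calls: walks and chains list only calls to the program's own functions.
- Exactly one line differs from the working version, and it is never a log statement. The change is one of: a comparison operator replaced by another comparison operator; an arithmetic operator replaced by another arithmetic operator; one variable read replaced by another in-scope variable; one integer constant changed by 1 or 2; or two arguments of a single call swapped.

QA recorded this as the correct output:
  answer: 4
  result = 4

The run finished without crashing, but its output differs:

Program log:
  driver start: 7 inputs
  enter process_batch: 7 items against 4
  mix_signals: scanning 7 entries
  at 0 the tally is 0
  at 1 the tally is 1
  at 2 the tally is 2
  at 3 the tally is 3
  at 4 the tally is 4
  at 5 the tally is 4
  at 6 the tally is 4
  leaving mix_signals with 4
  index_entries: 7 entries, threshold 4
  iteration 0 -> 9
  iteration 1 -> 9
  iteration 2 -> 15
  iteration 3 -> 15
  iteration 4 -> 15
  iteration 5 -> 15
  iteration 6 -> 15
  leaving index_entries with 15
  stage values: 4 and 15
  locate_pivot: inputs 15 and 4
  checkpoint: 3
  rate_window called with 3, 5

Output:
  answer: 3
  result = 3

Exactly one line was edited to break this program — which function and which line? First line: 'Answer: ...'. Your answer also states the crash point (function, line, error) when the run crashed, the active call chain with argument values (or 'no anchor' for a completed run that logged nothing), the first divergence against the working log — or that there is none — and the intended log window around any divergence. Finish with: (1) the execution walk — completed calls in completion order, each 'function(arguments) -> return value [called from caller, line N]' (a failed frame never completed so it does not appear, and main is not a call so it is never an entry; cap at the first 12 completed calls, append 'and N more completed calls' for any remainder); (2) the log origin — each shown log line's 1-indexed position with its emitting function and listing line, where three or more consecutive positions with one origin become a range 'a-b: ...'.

Answer: the defect is in process_batch at line 32.
Key fact: Log line 22 is where behavior first shows: 'locate_pivot: inputs 15 and 4' appears instead of 'locate_pivot: inputs 4 and 15'.
Call chain: main -> rate_window(3, 5) (called at line 46).
First divergence: position 22 — the shown line 'locate_pivot: inputs 15 and 4' should read 'locate_pivot: inputs 4 and 15'.
Intended log window:
  20: leaving index_entries with 15
  21: stage values: 4 and 15
  22: locate_pivot: inputs 4 and 15
  23: checkpoint: 4
Execution walk:
  mix_signals([9, 4, 6, 4, 2, 1, 3]) -> 4  [called from process_batch, line 29]
  index_entries([9, 4, 6, 4, 2, 1, 3], 4) -> 15  [called from process_batch, line 30]
  locate_pivot(15, 4) -> 3  [called from process_batch, line 32]
  process_batch([9, 4, 6, 4, 2, 1, 3], 4) -> 3  [called from main, line 44]
  rate_window(3, 5) -> 3  [called from main, line 46]
Log line origins:
  1: from main, line 43
  2: from process_batch, line 28
  3: from mix_signals, line 2
  4-10: from mix_signals, line 7
  11: from mix_signals, line 8
  12: from index_entries, line 12
  13-19: from index_entries, line 17
  20: from index_entries, line 18
  21: from process_batch, line 31
  22: from locate_pivot, line 22
  23: from main, line 45
  24: from rate_window, line 35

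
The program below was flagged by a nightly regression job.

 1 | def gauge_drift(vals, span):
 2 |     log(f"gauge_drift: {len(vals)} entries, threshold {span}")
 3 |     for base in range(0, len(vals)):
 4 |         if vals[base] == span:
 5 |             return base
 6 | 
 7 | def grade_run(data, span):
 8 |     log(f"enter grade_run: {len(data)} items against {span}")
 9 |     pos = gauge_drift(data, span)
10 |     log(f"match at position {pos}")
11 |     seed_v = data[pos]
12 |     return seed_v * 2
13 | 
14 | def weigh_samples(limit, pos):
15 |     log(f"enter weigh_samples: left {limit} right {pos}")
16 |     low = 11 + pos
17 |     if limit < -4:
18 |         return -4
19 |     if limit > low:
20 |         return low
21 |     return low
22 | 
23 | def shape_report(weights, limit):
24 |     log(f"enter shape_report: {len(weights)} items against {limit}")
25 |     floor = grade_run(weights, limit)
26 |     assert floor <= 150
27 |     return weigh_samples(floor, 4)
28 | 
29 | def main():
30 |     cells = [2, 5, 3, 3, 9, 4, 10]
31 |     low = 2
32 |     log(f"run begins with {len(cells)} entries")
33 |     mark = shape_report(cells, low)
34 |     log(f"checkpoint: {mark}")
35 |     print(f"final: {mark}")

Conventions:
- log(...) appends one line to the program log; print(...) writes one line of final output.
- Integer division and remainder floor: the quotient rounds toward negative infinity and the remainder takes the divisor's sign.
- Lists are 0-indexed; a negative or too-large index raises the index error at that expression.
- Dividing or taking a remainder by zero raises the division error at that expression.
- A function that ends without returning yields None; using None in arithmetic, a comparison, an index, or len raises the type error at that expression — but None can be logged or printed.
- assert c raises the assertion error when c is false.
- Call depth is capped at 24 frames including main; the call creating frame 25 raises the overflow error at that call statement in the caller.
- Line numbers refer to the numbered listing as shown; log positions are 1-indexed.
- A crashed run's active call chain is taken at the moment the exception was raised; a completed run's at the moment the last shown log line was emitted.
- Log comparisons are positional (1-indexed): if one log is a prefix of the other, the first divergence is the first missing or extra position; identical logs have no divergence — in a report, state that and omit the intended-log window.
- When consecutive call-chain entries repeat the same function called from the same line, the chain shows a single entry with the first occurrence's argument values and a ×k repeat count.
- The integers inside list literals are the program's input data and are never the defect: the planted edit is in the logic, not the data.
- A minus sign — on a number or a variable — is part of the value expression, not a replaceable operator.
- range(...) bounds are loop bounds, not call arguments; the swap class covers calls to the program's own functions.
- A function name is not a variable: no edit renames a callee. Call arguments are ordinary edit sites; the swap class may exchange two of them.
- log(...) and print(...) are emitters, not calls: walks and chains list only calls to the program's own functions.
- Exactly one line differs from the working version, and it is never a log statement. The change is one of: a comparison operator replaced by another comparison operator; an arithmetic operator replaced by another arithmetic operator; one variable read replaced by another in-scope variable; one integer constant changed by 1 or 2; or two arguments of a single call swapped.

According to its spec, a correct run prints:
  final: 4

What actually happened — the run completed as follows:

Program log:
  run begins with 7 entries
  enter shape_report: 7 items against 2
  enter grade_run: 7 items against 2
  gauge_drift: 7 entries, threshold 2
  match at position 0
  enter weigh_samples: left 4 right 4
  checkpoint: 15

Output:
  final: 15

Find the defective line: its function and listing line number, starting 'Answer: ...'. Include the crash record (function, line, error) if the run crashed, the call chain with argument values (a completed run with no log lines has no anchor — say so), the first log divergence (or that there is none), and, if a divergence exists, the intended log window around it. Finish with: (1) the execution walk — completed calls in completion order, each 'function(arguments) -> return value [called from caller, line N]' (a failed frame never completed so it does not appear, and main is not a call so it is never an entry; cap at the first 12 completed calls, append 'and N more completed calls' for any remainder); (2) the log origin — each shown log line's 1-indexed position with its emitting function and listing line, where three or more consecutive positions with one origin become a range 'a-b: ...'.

Answer: the defect is in weigh_samples at line 21.
Key observation: Everything matches until log position 7, which reads 'checkpoint: 15' in place of 'checkpoint: 4'.
Call chain: main.
First divergence: position 7 — the shown line 'checkpoint: 15' should read 'checkpoint: 4'.
Intended log window:
  5: match at position 0
  6: enter weigh_samples: left 4 right 4
  7: checkpoint: 4
Execution walk:
  gauge_drift([2, 5, 3, 3, 9, 4, 10], 2) -> 0  [called from grade_run, line 9]
  grade_run([2, 5, 3, 3, 9, 4, 10], 2) -> 4  [called from shape_report, line 25]
  weigh_samples(4, 4) -> 15  [called from shape_report, line 27]
  shape_report([2, 5, 3, 3, 9, 4, 10], 2) -> 15  [called from main, line 33]
Log origins:
  1: from main, line 32
  2: from shape_report, line 24
  3: from grade_run, line 8
  4: from gauge_drift, line 2
  5: from grade_run, line 10
  6: from weigh_samples, line 15
  7: from main, line 34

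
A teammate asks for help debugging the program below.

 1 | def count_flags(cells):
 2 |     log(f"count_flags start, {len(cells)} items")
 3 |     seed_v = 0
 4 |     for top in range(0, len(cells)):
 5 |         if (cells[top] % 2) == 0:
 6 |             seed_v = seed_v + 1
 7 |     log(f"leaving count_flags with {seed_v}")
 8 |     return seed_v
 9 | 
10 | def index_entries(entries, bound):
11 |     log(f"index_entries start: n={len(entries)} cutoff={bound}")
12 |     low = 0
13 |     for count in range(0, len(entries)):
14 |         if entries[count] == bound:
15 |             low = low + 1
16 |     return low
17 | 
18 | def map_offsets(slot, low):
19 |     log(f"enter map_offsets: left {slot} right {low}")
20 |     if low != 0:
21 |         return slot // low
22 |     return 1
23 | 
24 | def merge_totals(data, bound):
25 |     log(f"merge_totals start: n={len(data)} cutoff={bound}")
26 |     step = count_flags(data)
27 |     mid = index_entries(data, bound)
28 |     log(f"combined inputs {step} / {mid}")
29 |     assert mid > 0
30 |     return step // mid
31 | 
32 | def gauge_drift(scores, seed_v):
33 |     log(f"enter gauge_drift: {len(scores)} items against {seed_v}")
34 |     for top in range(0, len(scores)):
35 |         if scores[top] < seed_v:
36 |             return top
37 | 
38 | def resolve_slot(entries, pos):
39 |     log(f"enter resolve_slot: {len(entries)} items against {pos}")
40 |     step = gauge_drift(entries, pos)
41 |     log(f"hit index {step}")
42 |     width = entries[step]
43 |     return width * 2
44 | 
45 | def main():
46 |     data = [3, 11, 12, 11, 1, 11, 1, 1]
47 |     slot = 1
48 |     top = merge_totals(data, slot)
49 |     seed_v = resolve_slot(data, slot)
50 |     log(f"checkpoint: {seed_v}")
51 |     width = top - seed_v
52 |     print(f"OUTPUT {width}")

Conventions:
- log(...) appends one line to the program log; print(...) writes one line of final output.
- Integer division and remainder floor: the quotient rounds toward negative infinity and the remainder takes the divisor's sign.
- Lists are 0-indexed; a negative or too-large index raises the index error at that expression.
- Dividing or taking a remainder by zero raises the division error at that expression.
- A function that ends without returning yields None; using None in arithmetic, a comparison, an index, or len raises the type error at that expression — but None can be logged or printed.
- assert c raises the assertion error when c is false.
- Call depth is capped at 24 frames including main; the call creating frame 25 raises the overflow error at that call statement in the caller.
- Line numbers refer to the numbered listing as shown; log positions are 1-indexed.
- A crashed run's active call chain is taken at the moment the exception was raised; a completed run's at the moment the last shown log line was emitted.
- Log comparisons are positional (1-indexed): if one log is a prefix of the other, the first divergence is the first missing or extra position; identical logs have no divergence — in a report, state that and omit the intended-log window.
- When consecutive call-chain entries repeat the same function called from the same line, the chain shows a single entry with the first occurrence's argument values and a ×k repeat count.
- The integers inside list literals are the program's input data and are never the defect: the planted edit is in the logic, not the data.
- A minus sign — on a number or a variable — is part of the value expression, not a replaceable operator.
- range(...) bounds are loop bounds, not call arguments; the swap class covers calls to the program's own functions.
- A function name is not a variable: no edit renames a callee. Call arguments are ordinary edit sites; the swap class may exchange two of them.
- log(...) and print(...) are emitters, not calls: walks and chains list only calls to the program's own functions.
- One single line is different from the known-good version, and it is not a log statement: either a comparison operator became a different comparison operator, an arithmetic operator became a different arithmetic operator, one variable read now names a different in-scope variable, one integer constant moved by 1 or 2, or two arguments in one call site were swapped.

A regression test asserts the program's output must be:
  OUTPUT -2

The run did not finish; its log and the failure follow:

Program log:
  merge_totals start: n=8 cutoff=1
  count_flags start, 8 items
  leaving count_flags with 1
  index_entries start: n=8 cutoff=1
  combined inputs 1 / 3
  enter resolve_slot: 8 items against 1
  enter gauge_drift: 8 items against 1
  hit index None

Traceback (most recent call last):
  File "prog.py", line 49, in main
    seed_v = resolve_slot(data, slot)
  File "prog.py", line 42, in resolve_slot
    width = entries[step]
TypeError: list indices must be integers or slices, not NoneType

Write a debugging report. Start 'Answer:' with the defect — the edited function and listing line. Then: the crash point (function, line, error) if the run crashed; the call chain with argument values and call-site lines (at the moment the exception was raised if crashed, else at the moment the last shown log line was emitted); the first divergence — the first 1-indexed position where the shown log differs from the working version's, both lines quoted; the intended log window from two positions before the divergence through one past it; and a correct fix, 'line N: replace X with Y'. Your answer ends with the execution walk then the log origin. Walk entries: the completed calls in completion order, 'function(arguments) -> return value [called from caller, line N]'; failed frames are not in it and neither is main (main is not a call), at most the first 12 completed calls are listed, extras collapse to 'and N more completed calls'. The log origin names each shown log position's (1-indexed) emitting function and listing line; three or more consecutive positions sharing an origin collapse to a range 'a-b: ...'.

Answer: the defect is in gauge_drift at line 35.
The tell: Position 8 is the first bad log line: 'hit index None' should read 'hit index 4'.
Crash: resolve_slot, line 42, TypeError.
Call chain: main -> resolve_slot([3, 11, 12, 11, 1, 11, 1, 1], 1) (called at line 49).
First divergence: position 8 — the shown line 'hit index None' should read 'hit index 4'.
Intended log window:
  6: enter resolve_slot: 8 items against 1
  7: enter gauge_drift: 8 items against 1
  8: hit index 4
  9: checkpoint: 2
Execution walk:
  count_flags([3, 11, 12, 11, 1, 11, 1, 1]) -> 1  [called from merge_totals, line 26]
  index_entries([3, 11, 12, 11, 1, 11, 1, 1], 1) -> 3  [called from merge_totals, line 27]
  merge_totals([3, 11, 12, 11, 1, 11, 1, 1], 1) -> 0  [called from main, line 48]
  gauge_drift([3, 11, 12, 11, 1, 11, 1, 1], 1) -> None  [called from resolve_slot, line 40]
Log origin:
  1 — merge_totals, line 25
  2 — count_flags, line 2
  3 — count_flags, line 7
  4 — index_entries, line 11
  5 — merge_totals, line 28
  6 — resolve_slot, line 39
  7 — gauge_drift, line 33
  8 — resolve_slot, line 41
A correct fix: line 35: replace `<` with `==`.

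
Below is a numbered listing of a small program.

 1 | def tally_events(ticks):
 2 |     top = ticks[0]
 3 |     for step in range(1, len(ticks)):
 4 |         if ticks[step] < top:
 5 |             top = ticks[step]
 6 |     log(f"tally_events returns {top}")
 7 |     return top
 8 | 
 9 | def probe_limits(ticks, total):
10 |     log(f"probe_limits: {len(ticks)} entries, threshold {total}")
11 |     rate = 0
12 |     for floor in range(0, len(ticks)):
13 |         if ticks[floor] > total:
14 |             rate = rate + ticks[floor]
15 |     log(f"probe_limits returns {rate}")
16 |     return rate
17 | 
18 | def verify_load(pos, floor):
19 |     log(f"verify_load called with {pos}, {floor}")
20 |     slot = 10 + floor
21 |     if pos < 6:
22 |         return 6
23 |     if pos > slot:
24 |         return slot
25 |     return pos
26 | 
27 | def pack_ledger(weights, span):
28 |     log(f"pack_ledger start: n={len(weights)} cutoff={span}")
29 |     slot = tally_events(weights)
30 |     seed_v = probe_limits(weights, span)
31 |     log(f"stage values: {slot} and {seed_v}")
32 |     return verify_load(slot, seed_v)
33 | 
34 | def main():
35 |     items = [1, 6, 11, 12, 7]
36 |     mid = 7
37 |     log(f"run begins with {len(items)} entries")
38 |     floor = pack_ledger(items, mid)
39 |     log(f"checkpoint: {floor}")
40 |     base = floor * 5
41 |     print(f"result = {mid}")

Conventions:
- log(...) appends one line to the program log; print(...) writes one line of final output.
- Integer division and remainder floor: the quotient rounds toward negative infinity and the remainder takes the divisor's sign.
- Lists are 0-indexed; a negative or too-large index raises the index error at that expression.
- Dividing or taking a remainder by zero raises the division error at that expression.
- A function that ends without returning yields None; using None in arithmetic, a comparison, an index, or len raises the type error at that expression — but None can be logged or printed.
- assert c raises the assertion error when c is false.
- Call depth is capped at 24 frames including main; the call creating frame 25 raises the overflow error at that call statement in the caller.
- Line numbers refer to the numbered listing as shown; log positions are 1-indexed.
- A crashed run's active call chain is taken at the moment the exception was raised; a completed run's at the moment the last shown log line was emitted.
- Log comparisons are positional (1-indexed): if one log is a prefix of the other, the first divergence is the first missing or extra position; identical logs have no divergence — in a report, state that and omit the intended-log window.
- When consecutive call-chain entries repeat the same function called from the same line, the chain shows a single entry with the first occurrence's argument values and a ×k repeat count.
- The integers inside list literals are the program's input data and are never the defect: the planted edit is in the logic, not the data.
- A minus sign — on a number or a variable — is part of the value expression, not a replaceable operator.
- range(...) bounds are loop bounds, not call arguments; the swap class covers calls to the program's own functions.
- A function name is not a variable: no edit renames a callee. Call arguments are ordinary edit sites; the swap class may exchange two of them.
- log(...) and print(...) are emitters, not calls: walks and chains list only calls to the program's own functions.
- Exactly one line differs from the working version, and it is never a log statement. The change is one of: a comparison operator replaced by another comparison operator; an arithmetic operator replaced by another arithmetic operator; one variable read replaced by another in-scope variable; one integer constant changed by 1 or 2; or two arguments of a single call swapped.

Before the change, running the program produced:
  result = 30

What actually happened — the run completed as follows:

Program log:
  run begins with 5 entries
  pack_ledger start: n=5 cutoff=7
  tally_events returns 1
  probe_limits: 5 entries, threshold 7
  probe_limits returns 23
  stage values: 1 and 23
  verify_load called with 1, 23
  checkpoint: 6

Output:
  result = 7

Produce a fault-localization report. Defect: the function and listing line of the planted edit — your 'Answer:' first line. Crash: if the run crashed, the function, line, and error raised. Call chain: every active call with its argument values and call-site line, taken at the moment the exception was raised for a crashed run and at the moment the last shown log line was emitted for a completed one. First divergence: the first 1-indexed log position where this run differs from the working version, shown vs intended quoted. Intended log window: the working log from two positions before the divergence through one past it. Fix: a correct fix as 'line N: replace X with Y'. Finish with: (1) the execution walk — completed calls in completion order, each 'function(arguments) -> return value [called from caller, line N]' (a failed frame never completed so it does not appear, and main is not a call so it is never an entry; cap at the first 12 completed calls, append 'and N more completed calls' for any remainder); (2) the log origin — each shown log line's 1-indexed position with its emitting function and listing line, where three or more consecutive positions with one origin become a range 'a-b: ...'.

Answer: the defect is in main at line 41.
Core observation: Nothing in the log betrays the bug — only the output does.
Call chain: main.
First divergence: none — the logs agree in full.
Execution walk:
  tally_events([1, 6, 11, 12, 7]) -> 1  [called from pack_ledger, line 29]
  probe_limits([1, 6, 11, 12, 7], 7) -> 23  [called from pack_ledger, line 30]
  verify_load(1, 23) -> 6  [called from pack_ledger, line 32]
  pack_ledger([1, 6, 11, 12, 7], 7) -> 6  [called from main, line 38]
Log line origins:
  1: logged in main at line 37
  2: logged in pack_ledger at line 28
  3: logged in tally_events at line 6
  4: logged in probe_limits at line 10
  5: logged in probe_limits at line 15
  6: logged in pack_ledger at line 31
  7: logged in verify_load at line 19
  8: logged in main at line 39
A correct fix: line 41: replace `mid` with `base`.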